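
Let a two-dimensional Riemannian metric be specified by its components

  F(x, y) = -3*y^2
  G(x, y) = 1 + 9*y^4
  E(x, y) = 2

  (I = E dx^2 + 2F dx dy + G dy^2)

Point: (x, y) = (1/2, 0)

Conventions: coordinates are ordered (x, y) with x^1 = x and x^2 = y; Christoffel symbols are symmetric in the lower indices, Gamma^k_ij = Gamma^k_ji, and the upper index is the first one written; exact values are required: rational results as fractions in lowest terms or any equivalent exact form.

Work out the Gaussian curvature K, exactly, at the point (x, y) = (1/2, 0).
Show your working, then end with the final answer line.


E = 2, F = 0, G = 1, EG - F^2 = 2 at the point
E_x = 0, E_y = 0, F_x = 0, F_y = 0, G_x = 0, G_y = 0
E_yy = 0, F_xy = 0, G_xx = 0
Compute both Brioschi determinants and normalise by (EG - F^2)^2.
M1 = [[-E_yy/2 + F_xy - G_xx/2, E_x/2, F_x - E_y/2], [F_y - G_x/2, E, F], [G_y/2, F, G]] = [[0, 0, 0], [0, 2, 0], [0, 0, 1]]; det M1 = 0
M2 = [[0, E_y/2, G_x/2], [E_y/2, E, F], [G_x/2, F, G]] = [[0, 0, 0], [0, 2, 0], [0, 0, 1]]; det M2 = 0
det M1 - det M2 = 0; K = 0 / (2)^2 = 0

Answer: K = 0


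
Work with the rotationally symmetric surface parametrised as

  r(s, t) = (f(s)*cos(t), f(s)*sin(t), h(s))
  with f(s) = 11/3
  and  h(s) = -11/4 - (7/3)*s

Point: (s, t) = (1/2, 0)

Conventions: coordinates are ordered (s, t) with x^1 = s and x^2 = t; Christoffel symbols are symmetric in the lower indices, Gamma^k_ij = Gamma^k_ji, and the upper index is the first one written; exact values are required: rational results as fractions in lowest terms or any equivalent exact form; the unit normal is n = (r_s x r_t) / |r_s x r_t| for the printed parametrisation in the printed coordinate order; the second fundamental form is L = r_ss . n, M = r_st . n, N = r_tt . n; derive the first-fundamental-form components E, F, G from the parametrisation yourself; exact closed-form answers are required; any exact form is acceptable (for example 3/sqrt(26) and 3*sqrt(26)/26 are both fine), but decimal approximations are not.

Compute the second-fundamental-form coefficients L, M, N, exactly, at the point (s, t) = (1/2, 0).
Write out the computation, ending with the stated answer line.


f = 11/3, f' = 0, f'' = 0, h' = -7/3, h'' = 0
E = 49/9, F = 0, G = 121/9; answer radicand W^2 = 49/9
unnormalised second-form numerators: l = 0, m = 0, n = -77/9; L = l/sqrt(49/9), and similarly M = m/sqrt(W^2), N = n/sqrt(W^2)

Answer: L = 0, M = 0, N = -11/3


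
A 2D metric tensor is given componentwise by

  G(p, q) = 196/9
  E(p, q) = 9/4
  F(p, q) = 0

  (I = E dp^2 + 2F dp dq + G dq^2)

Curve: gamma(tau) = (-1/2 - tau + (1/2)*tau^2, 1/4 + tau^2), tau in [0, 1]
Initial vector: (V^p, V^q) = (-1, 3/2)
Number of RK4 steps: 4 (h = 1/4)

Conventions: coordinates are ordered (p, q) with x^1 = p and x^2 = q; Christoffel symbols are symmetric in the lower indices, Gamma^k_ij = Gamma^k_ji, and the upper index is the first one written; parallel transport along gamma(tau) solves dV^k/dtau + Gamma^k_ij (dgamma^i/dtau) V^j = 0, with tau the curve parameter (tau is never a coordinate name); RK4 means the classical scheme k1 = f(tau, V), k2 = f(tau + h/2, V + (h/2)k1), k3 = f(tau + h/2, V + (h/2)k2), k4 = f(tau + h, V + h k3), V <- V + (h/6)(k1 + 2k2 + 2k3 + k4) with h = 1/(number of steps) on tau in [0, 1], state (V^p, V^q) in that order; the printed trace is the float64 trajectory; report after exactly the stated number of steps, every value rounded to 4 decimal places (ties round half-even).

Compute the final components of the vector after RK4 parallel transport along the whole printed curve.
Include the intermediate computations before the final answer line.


gamma'(tau) = (-1 + tau, 2*tau); f(tau, V)^k = -Gamma^k_ij(gamma(tau)) gamma'^i(tau) V^j; h = 1/4; intermediate values shown to 6 dp
curve data and Christoffel symbols at the stage parameters:
  tau = 0.000000: gamma = (-0.500000, 0.250000), gamma' = (-1.000000, 0.000000); Gamma_ppp = 0.000000, Gamma_ppq = 0.000000, Gamma_pqq = 0.000000, Gamma_qpp = 0.000000, Gamma_qpq = 0.000000, Gamma_qqq = 0.000000
  tau = 0.125000: gamma = (-0.617188, 0.265625), gamma' = (-0.875000, 0.250000); Gamma_ppp = 0.000000, Gamma_ppq = 0.000000, Gamma_pqq = 0.000000, Gamma_qpp = 0.000000, Gamma_qpq = 0.000000, Gamma_qqq = 0.000000
  tau = 0.250000: gamma = (-0.718750, 0.312500), gamma' = (-0.750000, 0.500000); Gamma_ppp = 0.000000, Gamma_ppq = 0.000000, Gamma_pqq = 0.000000, Gamma_qpp = 0.000000, Gamma_qpq = 0.000000, Gamma_qqq = 0.000000
  tau = 0.375000: gamma = (-0.804688, 0.390625), gamma' = (-0.625000, 0.750000); Gamma_ppp = 0.000000, Gamma_ppq = 0.000000, Gamma_pqq = 0.000000, Gamma_qpp = 0.000000, Gamma_qpq = 0.000000, Gamma_qqq = 0.000000
  tau = 0.500000: gamma = (-0.875000, 0.500000), gamma' = (-0.500000, 1.000000); Gamma_ppp = 0.000000, Gamma_ppq = 0.000000, Gamma_pqq = 0.000000, Gamma_qpp = 0.000000, Gamma_qpq = 0.000000, Gamma_qqq = 0.000000
  tau = 0.625000: gamma = (-0.929688, 0.640625), gamma' = (-0.375000, 1.250000); Gamma_ppp = 0.000000, Gamma_ppq = 0.000000, Gamma_pqq = 0.000000, Gamma_qpp = 0.000000, Gamma_qpq = 0.000000, Gamma_qqq = 0.000000
  tau = 0.750000: gamma = (-0.968750, 0.812500), gamma' = (-0.250000, 1.500000); Gamma_ppp = 0.000000, Gamma_ppq = 0.000000, Gamma_pqq = 0.000000, Gamma_qpp = 0.000000, Gamma_qpq = 0.000000, Gamma_qqq = 0.000000
  tau = 0.875000: gamma = (-0.992188, 1.015625), gamma' = (-0.125000, 1.750000); Gamma_ppp = 0.000000, Gamma_ppq = 0.000000, Gamma_pqq = 0.000000, Gamma_qpp = 0.000000, Gamma_qpq = 0.000000, Gamma_qqq = 0.000000
  tau = 1.000000: gamma = (-1.000000, 1.250000), gamma' = (0.000000, 2.000000); Gamma_ppp = 0.000000, Gamma_ppq = 0.000000, Gamma_pqq = 0.000000, Gamma_qpp = 0.000000, Gamma_qpq = 0.000000, Gamma_qqq = 0.000000
step 0: V^p = -1.0000, V^q = 1.5000
step 1: k1 = (0.000000, 0.000000), k2 = (0.000000, 0.000000), k3 = (0.000000, 0.000000), k4 = (0.000000, 0.000000); V <- V + (h/6)(k1 + 2k2 + 2k3 + k4): V^p = -1.0000, V^q = 1.5000
step 2: k1 = (0.000000, 0.000000), k2 = (0.000000, 0.000000), k3 = (0.000000, 0.000000), k4 = (0.000000, 0.000000); V <- V + (h/6)(k1 + 2k2 + 2k3 + k4): V^p = -1.0000, V^q = 1.5000
step 3: k1 = (0.000000, 0.000000), k2 = (0.000000, 0.000000), k3 = (0.000000, 0.000000), k4 = (0.000000, 0.000000); V <- V + (h/6)(k1 + 2k2 + 2k3 + k4): V^p = -1.0000, V^q = 1.5000
step 4: k1 = (0.000000, 0.000000), k2 = (0.000000, 0.000000), k3 = (0.000000, 0.000000), k4 = (0.000000, 0.000000); V <- V + (h/6)(k1 + 2k2 + 2k3 + k4): V^p = -1.0000, V^q = 1.5000

Answer: V^p = -1.0000, V^q = 1.5000


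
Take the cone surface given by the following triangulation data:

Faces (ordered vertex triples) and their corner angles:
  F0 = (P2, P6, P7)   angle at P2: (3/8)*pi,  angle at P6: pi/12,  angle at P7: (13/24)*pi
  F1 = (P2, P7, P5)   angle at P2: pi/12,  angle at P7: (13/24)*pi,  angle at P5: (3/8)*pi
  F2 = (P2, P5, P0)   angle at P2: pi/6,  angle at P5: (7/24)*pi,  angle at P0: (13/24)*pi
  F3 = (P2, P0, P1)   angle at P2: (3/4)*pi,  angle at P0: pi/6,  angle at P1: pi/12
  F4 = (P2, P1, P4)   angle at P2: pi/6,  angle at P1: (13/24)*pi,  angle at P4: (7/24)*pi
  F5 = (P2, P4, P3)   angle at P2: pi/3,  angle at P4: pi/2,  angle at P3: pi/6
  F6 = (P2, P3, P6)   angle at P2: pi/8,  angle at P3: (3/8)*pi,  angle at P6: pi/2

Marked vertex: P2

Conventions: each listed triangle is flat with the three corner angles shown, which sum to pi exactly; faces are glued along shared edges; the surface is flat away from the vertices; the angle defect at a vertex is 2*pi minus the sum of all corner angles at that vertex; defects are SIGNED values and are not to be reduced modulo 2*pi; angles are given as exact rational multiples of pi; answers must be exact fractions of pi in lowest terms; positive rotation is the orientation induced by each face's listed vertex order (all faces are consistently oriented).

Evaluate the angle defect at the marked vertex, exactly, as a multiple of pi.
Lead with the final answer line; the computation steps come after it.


Answer: defect(P2) = 0

Sum of corner angles at P2: 2*pi
defect = 2*pi - 2*pi


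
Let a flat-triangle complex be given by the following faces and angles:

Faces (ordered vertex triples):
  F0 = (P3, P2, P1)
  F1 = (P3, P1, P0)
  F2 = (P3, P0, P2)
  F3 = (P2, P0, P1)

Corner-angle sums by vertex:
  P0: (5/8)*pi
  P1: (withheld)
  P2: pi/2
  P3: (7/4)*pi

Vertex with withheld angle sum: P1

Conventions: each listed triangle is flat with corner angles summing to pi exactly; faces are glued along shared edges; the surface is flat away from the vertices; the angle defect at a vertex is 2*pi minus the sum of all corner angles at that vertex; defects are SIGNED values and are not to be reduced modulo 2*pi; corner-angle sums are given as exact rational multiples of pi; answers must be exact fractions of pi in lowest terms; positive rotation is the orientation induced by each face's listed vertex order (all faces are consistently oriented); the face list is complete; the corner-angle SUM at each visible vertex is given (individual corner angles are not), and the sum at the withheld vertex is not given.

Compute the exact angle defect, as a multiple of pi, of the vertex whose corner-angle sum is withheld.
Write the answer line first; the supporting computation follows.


Answer: defect(P1) = (7/8)*pi

V = 4, E = 6, F = 4; chi = V - E + F = 2
Gauss-Bonnet: total defect = 2*pi*chi = 4*pi; visible defects sum to (25/8)*pi


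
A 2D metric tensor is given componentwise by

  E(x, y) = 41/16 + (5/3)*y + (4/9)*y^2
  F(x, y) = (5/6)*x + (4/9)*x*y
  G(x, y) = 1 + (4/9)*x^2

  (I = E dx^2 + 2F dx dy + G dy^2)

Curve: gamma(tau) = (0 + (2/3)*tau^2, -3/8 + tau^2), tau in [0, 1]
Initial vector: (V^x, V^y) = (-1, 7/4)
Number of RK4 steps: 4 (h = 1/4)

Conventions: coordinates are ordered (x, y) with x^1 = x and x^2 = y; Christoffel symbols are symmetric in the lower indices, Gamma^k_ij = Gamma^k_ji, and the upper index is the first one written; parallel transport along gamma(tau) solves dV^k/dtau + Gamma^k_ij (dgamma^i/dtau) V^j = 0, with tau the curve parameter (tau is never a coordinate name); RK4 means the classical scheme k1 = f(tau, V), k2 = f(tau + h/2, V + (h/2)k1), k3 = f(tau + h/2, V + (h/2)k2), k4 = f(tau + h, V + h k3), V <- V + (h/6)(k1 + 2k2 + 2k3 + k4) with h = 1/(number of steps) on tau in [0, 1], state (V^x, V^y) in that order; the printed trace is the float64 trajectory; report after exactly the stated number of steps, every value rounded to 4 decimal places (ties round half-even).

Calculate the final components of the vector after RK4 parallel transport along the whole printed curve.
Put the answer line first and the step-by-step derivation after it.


Answer: V^x = -1.0442, V^y = 1.7436

gamma'(tau) = ((4/3)*tau, 2*tau); f(tau, V)^k = -Gamma^k_ij(gamma(tau)) gamma'^i(tau) V^j; h = 1/4; intermediate values shown to 6 dp
curve data and Christoffel symbols at the stage parameters:
  tau = 0.000000: gamma = (0.000000, -0.375000), gamma' = (0.000000, 0.000000); Gamma_xxx = 0.000000, Gamma_xxy = 0.333333, Gamma_xyy = 0.000000, Gamma_yxx = 0.000000, Gamma_yxy = 0.000000, Gamma_yyy = 0.000000
  tau = 0.125000: gamma = (0.010417, -0.359375), gamma' = (0.166667, 0.250000); Gamma_xxx = 0.000000, Gamma_xxy = 0.333307, Gamma_xyy = 0.000000, Gamma_yxx = 0.000000, Gamma_yxy = 0.002291, Gamma_yyy = 0.000000
  tau = 0.250000: gamma = (0.041667, -0.312500), gamma' = (0.333333, 0.500000); Gamma_xxx = 0.000000, Gamma_xxy = 0.332933, Gamma_xyy = 0.000000, Gamma_yxx = 0.000000, Gamma_yxy = 0.008878, Gamma_yyy = 0.000000
  tau = 0.375000: gamma = (0.093750, -0.234375), gamma' = (0.500000, 0.750000); Gamma_xxx = 0.000000, Gamma_xxy = 0.331410, Gamma_xyy = 0.000000, Gamma_yxx = 0.000000, Gamma_yxy = 0.018938, Gamma_yyy = 0.000000
  tau = 0.500000: gamma = (0.166667, -0.125000), gamma' = (0.666667, 1.000000); Gamma_xxx = 0.000000, Gamma_xxy = 0.327698, Gamma_xyy = 0.000000, Gamma_yxx = 0.000000, Gamma_yxy = 0.031209, Gamma_yyy = 0.000000
  tau = 0.625000: gamma = (0.260417, 0.015625), gamma' = (0.833333, 1.250000); Gamma_xxx = 0.000000, Gamma_xxy = 0.320865, Gamma_xyy = 0.000000, Gamma_yxx = 0.000000, Gamma_yxy = 0.044196, Gamma_yyy = 0.000000
  tau = 0.750000: gamma = (0.375000, 0.187500), gamma' = (1.000000, 1.500000); Gamma_xxx = 0.000000, Gamma_xxy = 0.310406, Gamma_xyy = 0.000000, Gamma_yxx = 0.000000, Gamma_yxy = 0.056437, Gamma_yyy = 0.000000
  tau = 0.875000: gamma = (0.510417, 0.390625), gamma' = (1.166667, 1.750000); Gamma_xxx = 0.000000, Gamma_xxy = 0.296409, Gamma_xyy = 0.000000, Gamma_yxx = 0.000000, Gamma_yxy = 0.066777, Gamma_yyy = 0.000000
  tau = 1.000000: gamma = (0.666667, 0.625000), gamma' = (1.333333, 2.000000); Gamma_xxx = 0.000000, Gamma_xxy = 0.279503, Gamma_xyy = 0.000000, Gamma_yxx = 0.000000, Gamma_yxy = 0.074534, Gamma_yyy = 0.000000
step 0: V^x = -1.0000, V^y = 1.7500
step 1: k1 = (0.000000, 0.000000), k2 = (-0.013888, -0.000095), k3 = (-0.013742, -0.000094), k4 = (-0.027170, -0.000725); V <- V + (h/6)(k1 + 2k2 + 2k3 + k4): V^x = -1.0034, V^y = 1.7500
step 2: k1 = (-0.027168, -0.000724), k2 = (-0.039706, -0.002269), k3 = (-0.039284, -0.002245), k4 = (-0.050140, -0.004775); V <- V + (h/6)(k1 + 2k2 + 2k3 + k4): V^x = -1.0132, V^y = 1.7493
step 3: k1 = (-0.050136, -0.004775), k2 = (-0.058690, -0.008084), k3 = (-0.058150, -0.008010), k4 = (-0.063845, -0.011608); V <- V + (h/6)(k1 + 2k2 + 2k3 + k4): V^x = -1.0277, V^y = 1.7473
step 4: k1 = (-0.063862, -0.011611), k2 = (-0.066504, -0.014982), k3 = (-0.066187, -0.014911), k4 = (-0.066034, -0.017609); V <- V + (h/6)(k1 + 2k2 + 2k3 + k4): V^x = -1.0442, V^y = 1.7436


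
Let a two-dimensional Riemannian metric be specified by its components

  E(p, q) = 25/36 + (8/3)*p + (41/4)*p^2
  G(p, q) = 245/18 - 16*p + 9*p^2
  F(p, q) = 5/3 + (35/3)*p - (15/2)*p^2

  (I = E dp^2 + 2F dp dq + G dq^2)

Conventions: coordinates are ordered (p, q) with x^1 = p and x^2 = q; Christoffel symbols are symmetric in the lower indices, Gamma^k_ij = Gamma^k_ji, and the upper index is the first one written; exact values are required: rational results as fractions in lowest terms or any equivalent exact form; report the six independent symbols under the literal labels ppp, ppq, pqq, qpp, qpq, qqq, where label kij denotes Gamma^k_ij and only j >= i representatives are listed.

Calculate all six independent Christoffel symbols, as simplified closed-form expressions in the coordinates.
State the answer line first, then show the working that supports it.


Answer: Gamma_ppp = (-13122*p^3 + 71604*p^2 + 4581*p - 840)/(23328*p^4 + 22680*p^3 - 5193*p^2 - 8880*p + 4325), Gamma_ppq = (43740*p^3 - 106920*p^2 + 50760*p + 8640)/(23328*p^4 + 22680*p^3 - 5193*p^2 - 8880*p + 4325), Gamma_pqq = (-52488*p^3 + 139968*p^2 - 162324*p + 70560)/(23328*p^4 + 22680*p^3 - 5193*p^2 - 8880*p + 4325), Gamma_qpp = (-49815*p^3 - 19440*p^2 - 7740*p + 3810)/(23328*p^4 + 22680*p^3 - 5193*p^2 - 8880*p + 4325), Gamma_qpq = (59778*p^3 - 37584*p^2 - 9774*p - 3600)/(23328*p^4 + 22680*p^3 - 5193*p^2 - 8880*p + 4325), Gamma_qqq = (-43740*p^3 + 106920*p^2 - 50760*p - 8640)/(23328*p^4 + 22680*p^3 - 5193*p^2 - 8880*p + 4325)

E = 25/36 + (8/3)*p + (41/4)*p^2; F = 5/3 + (35/3)*p - (15/2)*p^2; G = 245/18 - 16*p + 9*p^2
Gamma^k_ij = (1/2) g^{kl} (d_i g_jl + d_j g_il - d_l g_ij), with g^inv = (1/(EG-F^2)) [[G, -F], [-F, E]]
first partials: E_p = 8/3 + (41/2)*p, E_q = 0, F_p = 35/3 - 15*p, F_q = 0, G_p = -16 + 18*p, G_q = 0
D = EG - F^2 = 4325/648 - (370/27)*p - (577/72)*p^2 + 35*p^3 + 36*p^4
expanded: Gamma^p_pp = (G E_p - 2F F_p + F E_q)/(2D), Gamma^p_pq = (G E_q - F G_p)/(2D), Gamma^p_qq = (2G F_q - G G_p - F G_q)/(2D), Gamma^q_pp = (2E F_p - E E_q - F E_p)/(2D), Gamma^q_pq = (E G_p - F E_q)/(2D), Gamma^q_qq = (E G_q - 2F F_q + F G_p)/(2D); substitute and cancel common factors


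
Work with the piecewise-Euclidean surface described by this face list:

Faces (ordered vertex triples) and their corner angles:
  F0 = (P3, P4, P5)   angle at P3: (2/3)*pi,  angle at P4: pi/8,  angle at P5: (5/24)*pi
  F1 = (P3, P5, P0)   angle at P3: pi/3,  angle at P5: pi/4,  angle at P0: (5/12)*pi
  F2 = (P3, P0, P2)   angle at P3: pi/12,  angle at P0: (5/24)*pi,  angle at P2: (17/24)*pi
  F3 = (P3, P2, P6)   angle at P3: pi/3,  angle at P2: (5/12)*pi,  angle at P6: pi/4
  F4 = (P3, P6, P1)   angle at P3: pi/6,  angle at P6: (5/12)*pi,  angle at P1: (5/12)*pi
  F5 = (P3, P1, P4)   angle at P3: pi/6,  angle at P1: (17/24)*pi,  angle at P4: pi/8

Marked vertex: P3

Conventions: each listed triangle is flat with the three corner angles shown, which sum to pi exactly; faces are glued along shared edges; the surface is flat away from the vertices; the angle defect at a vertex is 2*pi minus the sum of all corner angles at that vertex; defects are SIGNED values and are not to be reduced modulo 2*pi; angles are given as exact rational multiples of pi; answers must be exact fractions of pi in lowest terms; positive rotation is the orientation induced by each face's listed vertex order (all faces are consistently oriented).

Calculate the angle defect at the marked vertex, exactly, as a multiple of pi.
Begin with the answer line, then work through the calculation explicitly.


Answer: defect(P3) = pi/4

Sum of corner angles at P3: (7/4)*pi
defect = 2*pi - (7/4)*pi


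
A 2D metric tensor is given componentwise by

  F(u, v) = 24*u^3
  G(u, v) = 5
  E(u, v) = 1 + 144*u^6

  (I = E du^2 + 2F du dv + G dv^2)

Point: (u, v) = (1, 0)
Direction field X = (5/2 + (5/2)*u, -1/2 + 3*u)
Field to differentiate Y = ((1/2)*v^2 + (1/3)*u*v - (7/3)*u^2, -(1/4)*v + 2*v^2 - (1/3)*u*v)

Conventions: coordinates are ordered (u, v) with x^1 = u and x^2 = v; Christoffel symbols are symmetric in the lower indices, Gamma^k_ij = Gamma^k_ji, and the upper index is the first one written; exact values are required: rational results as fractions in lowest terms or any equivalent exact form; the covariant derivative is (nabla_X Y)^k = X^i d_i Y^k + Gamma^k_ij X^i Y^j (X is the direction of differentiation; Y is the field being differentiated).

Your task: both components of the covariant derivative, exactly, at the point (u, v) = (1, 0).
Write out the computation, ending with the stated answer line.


E = 145, F = 24, G = 5 at the point
E_u = 864, E_v = 0, F_u = 72, F_v = 0, G_u = 0, G_v = 0
EG - F^2 = 149;  g^inv = (1/149) * [[5, -24], [-24, 145]]
first-kind symbols [ij,l] = (1/2)(d_i g_jl + d_j g_il - d_l g_ij): [uu,u] = E_u/2 = 432, [uu,v] = F_u - E_v/2 = 72, [uv,u] = E_v/2 = 0, [uv,v] = G_u/2 = 0, [vv,u] = F_v - G_u/2 = 0, [vv,v] = G_v/2 = 0
Gamma^u_ij = (G*[ij,u] - F*[ij,v])/(EG - F^2), Gamma^v_ij = (E*[ij,v] - F*[ij,u])/(EG - F^2)
Gamma_uuu = 432/149, Gamma_uuv = 0, Gamma_uvv = 0, Gamma_vuu = 72/149, Gamma_vuv = 0, Gamma_vvv = 0
X = (5, 5/2), Y = (-7/3, 0) at the point

Answer: (nabla_X Y)^u = -16785/298, (nabla_X Y)^v = -25375/3576


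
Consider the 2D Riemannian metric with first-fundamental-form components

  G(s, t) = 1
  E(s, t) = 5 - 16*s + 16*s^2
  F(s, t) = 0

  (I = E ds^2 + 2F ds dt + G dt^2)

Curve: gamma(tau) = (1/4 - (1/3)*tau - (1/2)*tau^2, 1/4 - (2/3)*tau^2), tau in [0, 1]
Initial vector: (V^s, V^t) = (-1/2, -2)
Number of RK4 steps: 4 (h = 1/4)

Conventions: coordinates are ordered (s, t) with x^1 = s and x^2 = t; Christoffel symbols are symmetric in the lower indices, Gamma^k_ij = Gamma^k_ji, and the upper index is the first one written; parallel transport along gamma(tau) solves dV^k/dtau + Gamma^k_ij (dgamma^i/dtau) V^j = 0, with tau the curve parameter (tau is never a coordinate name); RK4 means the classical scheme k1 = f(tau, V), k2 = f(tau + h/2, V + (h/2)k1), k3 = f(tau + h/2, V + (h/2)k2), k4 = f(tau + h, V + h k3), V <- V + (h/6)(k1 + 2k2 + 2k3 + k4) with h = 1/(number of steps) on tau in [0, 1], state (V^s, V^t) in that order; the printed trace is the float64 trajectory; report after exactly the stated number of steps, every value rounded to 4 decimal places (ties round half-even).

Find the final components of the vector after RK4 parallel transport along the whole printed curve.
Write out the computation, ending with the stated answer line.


gamma'(tau) = (-1/3 - tau, -(4/3)*tau); f(tau, V)^k = -Gamma^k_ij(gamma(tau)) gamma'^i(tau) V^j; h = 1/4; intermediate values shown to 6 dp
curve data and Christoffel symbols at the stage parameters:
  tau = 0.000000: gamma = (0.250000, 0.250000), gamma' = (-0.333333, 0.000000); Gamma_sss = -2.000000, Gamma_sst = 0.000000, Gamma_stt = 0.000000, Gamma_tss = 0.000000, Gamma_tst = 0.000000, Gamma_ttt = 0.000000
  tau = 0.125000: gamma = (0.200521, 0.239583), gamma' = (-0.458333, -0.166667); Gamma_sss = -1.967827, Gamma_sst = 0.000000, Gamma_stt = 0.000000, Gamma_tss = 0.000000, Gamma_tst = 0.000000, Gamma_ttt = 0.000000
  tau = 0.250000: gamma = (0.135417, 0.208333), gamma' = (-0.583333, -0.333333); Gamma_sss = -1.865630, Gamma_sst = 0.000000, Gamma_stt = 0.000000, Gamma_tss = 0.000000, Gamma_tst = 0.000000, Gamma_ttt = 0.000000
  tau = 0.375000: gamma = (0.054688, 0.156250), gamma' = (-0.708333, -0.500000); Gamma_sss = -1.707465, Gamma_sst = 0.000000, Gamma_stt = 0.000000, Gamma_tss = 0.000000, Gamma_tst = 0.000000, Gamma_ttt = 0.000000
  tau = 0.500000: gamma = (-0.041667, 0.083333), gamma' = (-0.833333, -0.666667); Gamma_sss = -1.521951, Gamma_sst = 0.000000, Gamma_stt = 0.000000, Gamma_tss = 0.000000, Gamma_tst = 0.000000, Gamma_ttt = 0.000000
  tau = 0.625000: gamma = (-0.153646, -0.010417), gamma' = (-0.958333, -0.833333); Gamma_sss = -1.334644, Gamma_sst = 0.000000, Gamma_stt = 0.000000, Gamma_tss = 0.000000, Gamma_tst = 0.000000, Gamma_ttt = 0.000000
  tau = 0.750000: gamma = (-0.281250, -0.125000), gamma' = (-1.083333, -1.000000); Gamma_sss = -1.161103, Gamma_sst = 0.000000, Gamma_stt = 0.000000, Gamma_tss = 0.000000, Gamma_tst = 0.000000, Gamma_ttt = 0.000000
  tau = 0.875000: gamma = (-0.424479, -0.260417), gamma' = (-1.208333, -1.166667); Gamma_sss = -1.007978, Gamma_sst = 0.000000, Gamma_stt = 0.000000, Gamma_tss = 0.000000, Gamma_tst = 0.000000, Gamma_ttt = 0.000000
  tau = 1.000000: gamma = (-0.583333, -0.416667), gamma' = (-1.333333, -1.333333); Gamma_sss = -0.876404, Gamma_sst = 0.000000, Gamma_stt = 0.000000, Gamma_tss = 0.000000, Gamma_tst = 0.000000, Gamma_ttt = 0.000000
step 0: V^s = -0.5000, V^t = -2.0000
step 1: k1 = (0.333333, 0.000000), k2 = (0.413380, 0.000000), k3 = (0.404356, 0.000000), k4 = (0.434129, 0.000000); V <- V + (h/6)(k1 + 2k2 + 2k3 + k4): V^s = -0.3999, V^t = -2.0000
step 2: k1 = (0.435181, 0.000000), k2 = (0.417843, 0.000000), k3 = (0.420464, 0.000000), k4 = (0.373844, 0.000000); V <- V + (h/6)(k1 + 2k2 + 2k3 + k4): V^s = -0.2963, V^t = -2.0000
step 3: k1 = (0.375807, 0.000000), k2 = (0.318906, 0.000000), k3 = (0.328003, 0.000000), k4 = (0.269571, 0.000000); V <- V + (h/6)(k1 + 2k2 + 2k3 + k4): V^s = -0.2155, V^t = -2.0000
step 4: k1 = (0.271081, 0.000000), k2 = (0.221214, 0.000000), k3 = (0.228806, 0.000000), k4 = (0.184989, 0.000000); V <- V + (h/6)(k1 + 2k2 + 2k3 + k4): V^s = -0.1590, V^t = -2.0000

Answer: V^s = -0.1590, V^t = -2.0000


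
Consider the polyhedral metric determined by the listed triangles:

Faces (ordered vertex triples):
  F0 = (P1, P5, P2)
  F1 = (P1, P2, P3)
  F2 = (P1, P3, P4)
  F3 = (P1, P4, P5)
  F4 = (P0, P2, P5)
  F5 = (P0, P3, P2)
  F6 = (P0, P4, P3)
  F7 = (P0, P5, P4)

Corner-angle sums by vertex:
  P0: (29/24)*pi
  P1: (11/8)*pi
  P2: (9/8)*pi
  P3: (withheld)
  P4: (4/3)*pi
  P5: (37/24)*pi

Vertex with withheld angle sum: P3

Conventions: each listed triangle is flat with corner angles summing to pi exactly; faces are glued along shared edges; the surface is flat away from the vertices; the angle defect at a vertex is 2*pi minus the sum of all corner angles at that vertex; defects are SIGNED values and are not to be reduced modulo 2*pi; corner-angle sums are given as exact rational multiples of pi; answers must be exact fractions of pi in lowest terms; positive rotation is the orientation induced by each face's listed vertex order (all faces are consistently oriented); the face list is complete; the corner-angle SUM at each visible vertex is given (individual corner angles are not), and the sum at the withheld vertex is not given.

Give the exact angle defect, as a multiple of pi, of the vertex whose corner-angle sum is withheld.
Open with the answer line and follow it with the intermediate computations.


Answer: defect(P3) = (7/12)*pi

V = 6, E = 12, F = 8; chi = V - E + F = 2
Gauss-Bonnet: total defect = 2*pi*chi = 4*pi; visible defects sum to (41/12)*pi


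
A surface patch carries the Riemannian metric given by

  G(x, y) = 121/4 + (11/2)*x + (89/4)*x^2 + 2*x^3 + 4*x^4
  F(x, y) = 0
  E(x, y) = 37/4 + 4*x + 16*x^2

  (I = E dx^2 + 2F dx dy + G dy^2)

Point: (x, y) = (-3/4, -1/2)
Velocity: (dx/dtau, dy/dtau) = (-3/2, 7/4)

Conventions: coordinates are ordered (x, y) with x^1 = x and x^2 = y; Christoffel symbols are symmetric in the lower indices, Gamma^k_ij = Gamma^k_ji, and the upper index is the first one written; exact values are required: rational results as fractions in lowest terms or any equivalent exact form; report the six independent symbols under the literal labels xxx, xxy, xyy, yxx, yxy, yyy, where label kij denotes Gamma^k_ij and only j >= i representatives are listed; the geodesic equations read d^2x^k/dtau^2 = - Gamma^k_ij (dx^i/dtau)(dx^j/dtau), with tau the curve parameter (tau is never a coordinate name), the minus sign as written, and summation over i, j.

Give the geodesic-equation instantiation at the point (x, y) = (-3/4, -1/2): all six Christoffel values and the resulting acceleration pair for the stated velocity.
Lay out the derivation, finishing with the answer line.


E = 61/4, F = 0, G = 625/16 at the point
E_x = -20, E_y = 0, F_x = 0, F_y = 0, G_x = -125/4, G_y = 0
EG - F^2 = 38125/64;  g^inv = (64/38125) * [[625/16, 0], [0, 61/4]]
first-kind symbols [ij,l] = (1/2)(d_i g_jl + d_j g_il - d_l g_ij): [xx,x] = E_x/2 = -10, [xx,y] = F_x - E_y/2 = 0, [xy,x] = E_y/2 = 0, [xy,y] = G_x/2 = -125/8, [yy,x] = F_y - G_x/2 = 125/8, [yy,y] = G_y/2 = 0
Gamma^x_ij = (G*[ij,x] - F*[ij,y])/(EG - F^2), Gamma^y_ij = (E*[ij,y] - F*[ij,x])/(EG - F^2)
Gamma_xxx = -40/61, Gamma_xxy = 0, Gamma_xyy = 125/122, Gamma_yxx = 0, Gamma_yxy = -2/5, Gamma_yyy = 0
d^2x/dtau^2 = -(Gamma_xxx*(-3/2)^2 + 2*Gamma_xxy*(-3/2)*(7/4) + Gamma_xyy*(7/4)^2) = -3245/1952
d^2y/dtau^2 = -(Gamma_yxx*(-3/2)^2 + 2*Gamma_yxy*(-3/2)*(7/4) + Gamma_yyy*(7/4)^2) = -21/10

Answer: Gamma_xxx = -40/61, Gamma_xxy = 0, Gamma_xyy = 125/122, Gamma_yxx = 0, Gamma_yxy = -2/5, Gamma_yyy = 0; accelerations (d^2x/dtau^2, d^2y/dtau^2) = (-3245/1952, -21/10)


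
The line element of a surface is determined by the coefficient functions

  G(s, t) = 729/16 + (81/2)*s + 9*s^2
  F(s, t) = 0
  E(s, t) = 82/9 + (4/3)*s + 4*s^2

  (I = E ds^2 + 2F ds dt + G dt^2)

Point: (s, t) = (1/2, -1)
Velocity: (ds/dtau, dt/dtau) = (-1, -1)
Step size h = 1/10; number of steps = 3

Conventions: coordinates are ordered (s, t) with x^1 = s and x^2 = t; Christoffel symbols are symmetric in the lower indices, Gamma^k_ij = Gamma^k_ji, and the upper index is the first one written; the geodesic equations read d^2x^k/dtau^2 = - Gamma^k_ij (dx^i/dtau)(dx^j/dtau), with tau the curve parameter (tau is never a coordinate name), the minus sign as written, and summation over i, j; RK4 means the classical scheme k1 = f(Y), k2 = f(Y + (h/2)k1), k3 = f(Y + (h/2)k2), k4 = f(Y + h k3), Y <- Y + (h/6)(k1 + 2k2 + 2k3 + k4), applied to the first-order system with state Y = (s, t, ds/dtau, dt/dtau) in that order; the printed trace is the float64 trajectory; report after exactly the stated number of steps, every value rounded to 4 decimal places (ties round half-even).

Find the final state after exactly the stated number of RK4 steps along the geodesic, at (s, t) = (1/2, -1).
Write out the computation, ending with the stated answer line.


f(Y) = (ds/dtau, dt/dtau, -Gamma^s_ij Y'^i Y'^j, -Gamma^t_ij Y'^i Y'^j) with the Gammas evaluated at the stage position; h = 0.100000; intermediate values shown to 6 dp
step 0: s = 0.5000, t = -1.0000, ds/dtau = -1.0000, dt/dtau = -1.0000
step 1:
  k1: at (s, t) = (0.500000, -1.000000), (ds/dtau, dt/dtau) = (-1.000000, -1.000000); Gamma_sss = 0.247423, Gamma_sst = 0.000000, Gamma_stt = -2.296392, Gamma_tss = 0.000000, Gamma_tst = 0.363636, Gamma_ttt = 0.000000; k1 = (-1.000000, -1.000000, 2.048969, -0.727273)
  k2: at (s, t) = (0.450000, -1.050000), (ds/dtau, dt/dtau) = (-0.897552, -1.036364); Gamma_sss = 0.234449, Gamma_sst = 0.000000, Gamma_stt = -2.309642, Gamma_tss = 0.000000, Gamma_tst = 0.370370, Gamma_ttt = 0.000000; k2 = (-0.897552, -1.036364, 2.291798, -0.689029)
  k3: at (s, t) = (0.455122, -1.051818), (ds/dtau, dt/dtau) = (-0.885410, -1.034451); Gamma_sss = 0.235828, Gamma_sst = 0.000000, Gamma_stt = -2.308456, Gamma_tss = 0.000000, Gamma_tst = 0.369669, Gamma_ttt = 0.000000; k3 = (-0.885410, -1.034451, 2.285378, -0.677170)
  k4: at (s, t) = (0.411459, -1.103445), (ds/dtau, dt/dtau) = (-0.771462, -1.067717); Gamma_sss = 0.223713, Gamma_sst = 0.000000, Gamma_stt = -2.317241, Gamma_tss = 0.000000, Gamma_tst = 0.375734, Gamma_ttt = 0.000000; k4 = (-0.771462, -1.067717, 2.508557, -0.618986)
  Y <- Y + (h/6)(k1 + 2k2 + 2k3 + k4): s = 0.4110, t = -1.1035, ds/dtau = -0.7715, dt/dtau = -1.0680
step 2:
  k1: at (s, t) = (0.411044, -1.103489), (ds/dtau, dt/dtau) = (-0.771469, -1.067978); Gamma_sss = 0.223594, Gamma_sst = 0.000000, Gamma_stt = -2.317310, Gamma_tss = 0.000000, Gamma_tst = 0.375792, Gamma_ttt = 0.000000; k1 = (-0.771469, -1.067978, 2.509994, -0.619239)
  k2: at (s, t) = (0.372470, -1.156888), (ds/dtau, dt/dtau) = (-0.645969, -1.098940); Gamma_sss = 0.212203, Gamma_sst = 0.000000, Gamma_stt = -2.322443, Gamma_tss = 0.000000, Gamma_tst = 0.381320, Gamma_ttt = 0.000000; k2 = (-0.645969, -1.098940, 2.716194, -0.541383)
  k3: at (s, t) = (0.378745, -1.158436), (ds/dtau, dt/dtau) = (-0.635659, -1.095047); Gamma_sss = 0.214099, Gamma_sst = 0.000000, Gamma_stt = -2.321781, Gamma_tss = 0.000000, Gamma_tst = 0.380410, Gamma_ttt = 0.000000; k3 = (-0.635659, -1.095047, 2.697602, -0.529588)
  k4: at (s, t) = (0.347478, -1.212994), (ds/dtau, dt/dtau) = (-0.501709, -1.120936); Gamma_sss = 0.204484, Gamma_sst = 0.000000, Gamma_stt = -2.324393, Gamma_tss = 0.000000, Gamma_tst = 0.384989, Gamma_ttt = 0.000000; k4 = (-0.501709, -1.120936, 2.869125, -0.433023)
  Y <- Y + (h/6)(k1 + 2k2 + 2k3 + k4): s = 0.3471, t = -1.2131, ds/dtau = -0.5014, dt/dtau = -1.1212
step 3:
  k1: at (s, t) = (0.347103, -1.213104), (ds/dtau, dt/dtau) = (-0.501357, -1.121214); Gamma_sss = 0.204367, Gamma_sst = 0.000000, Gamma_stt = -2.324414, Gamma_tss = 0.000000, Gamma_tst = 0.385044, Gamma_ttt = 0.000000; k1 = (-0.501357, -1.121214, 2.870702, -0.432889)
  k2: at (s, t) = (0.322035, -1.269165), (ds/dtau, dt/dtau) = (-0.357822, -1.142859); Gamma_sss = 0.196358, Gamma_sst = 0.000000, Gamma_stt = -2.325221, Gamma_tss = 0.000000, Gamma_tst = 0.388797, Gamma_ttt = 0.000000; k2 = (-0.357822, -1.142859, 3.011892, -0.317989)
  k3: at (s, t) = (0.329212, -1.270247), (ds/dtau, dt/dtau) = (-0.350762, -1.137114); Gamma_sss = 0.198678, Gamma_sst = 0.000000, Gamma_stt = -2.325108, Gamma_tss = 0.000000, Gamma_tst = 0.387715, Gamma_ttt = 0.000000; k3 = (-0.350762, -1.137114, 2.981985, -0.309286)
  k4: at (s, t) = (0.312027, -1.326815), (ds/dtau, dt/dtau) = (-0.203158, -1.152143); Gamma_sss = 0.193088, Gamma_sst = 0.000000, Gamma_stt = -2.325219, Gamma_tss = 0.000000, Gamma_tst = 0.390316, Gamma_ttt = 0.000000; k4 = (-0.203158, -1.152143, 3.078604, -0.182721)
  Y <- Y + (h/6)(k1 + 2k2 + 2k3 + k4): s = 0.3117, t = -1.3270, ds/dtau = -0.2024, dt/dtau = -1.1524

Answer: s = 0.3117, t = -1.3270, ds/dtau = -0.2024, dt/dtau = -1.1524


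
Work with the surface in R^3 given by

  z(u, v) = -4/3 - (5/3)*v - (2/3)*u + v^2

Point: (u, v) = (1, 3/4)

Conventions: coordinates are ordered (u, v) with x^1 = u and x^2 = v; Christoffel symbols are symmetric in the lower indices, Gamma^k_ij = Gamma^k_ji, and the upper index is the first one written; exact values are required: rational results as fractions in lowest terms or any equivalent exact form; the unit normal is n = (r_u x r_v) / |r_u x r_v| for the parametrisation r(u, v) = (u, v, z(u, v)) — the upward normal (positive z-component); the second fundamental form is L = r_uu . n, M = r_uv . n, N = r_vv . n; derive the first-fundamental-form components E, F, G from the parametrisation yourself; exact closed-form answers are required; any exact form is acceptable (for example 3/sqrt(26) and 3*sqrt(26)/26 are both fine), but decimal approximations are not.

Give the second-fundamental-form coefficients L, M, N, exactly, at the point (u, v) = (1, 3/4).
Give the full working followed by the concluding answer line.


z_u = -2/3, z_v = -1/6, z_uu = 0, z_uv = 0, z_vv = 2
E = 13/9, F = 1/9, G = 37/36; answer radicand W^2 = 53/36
unnormalised second-form numerators: l = 0, m = 0, n = 2; L = l/sqrt(53/36), and similarly M = m/sqrt(W^2), N = n/sqrt(W^2)

Answer: L = 0, M = 0, N = 12*sqrt(53)/53


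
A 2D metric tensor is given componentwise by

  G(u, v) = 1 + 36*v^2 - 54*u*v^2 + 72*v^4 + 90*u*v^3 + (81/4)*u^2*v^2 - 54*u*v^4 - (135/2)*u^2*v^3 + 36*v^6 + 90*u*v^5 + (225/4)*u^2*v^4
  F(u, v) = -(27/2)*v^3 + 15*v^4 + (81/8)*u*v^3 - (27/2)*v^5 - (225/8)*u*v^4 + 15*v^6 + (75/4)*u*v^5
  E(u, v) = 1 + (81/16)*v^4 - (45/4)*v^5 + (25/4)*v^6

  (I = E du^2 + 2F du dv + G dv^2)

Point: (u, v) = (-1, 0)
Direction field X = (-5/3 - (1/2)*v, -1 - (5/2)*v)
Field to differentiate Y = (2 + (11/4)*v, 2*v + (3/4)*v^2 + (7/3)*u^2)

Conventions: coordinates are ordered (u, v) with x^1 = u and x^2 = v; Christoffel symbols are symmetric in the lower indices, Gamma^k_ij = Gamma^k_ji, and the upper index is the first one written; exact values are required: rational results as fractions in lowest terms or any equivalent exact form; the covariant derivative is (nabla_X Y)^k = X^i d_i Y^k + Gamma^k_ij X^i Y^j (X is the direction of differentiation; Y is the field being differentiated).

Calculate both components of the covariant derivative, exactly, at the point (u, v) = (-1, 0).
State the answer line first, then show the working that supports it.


Answer: (nabla_X Y)^u = -11/4, (nabla_X Y)^v = 52/9

E = 1, F = 0, G = 1 at the point
E_u = 0, E_v = 0, F_u = 0, F_v = 0, G_u = 0, G_v = 0
EG - F^2 = 1;  g^inv = (1) * [[1, 0], [0, 1]]
first-kind symbols [ij,l] = (1/2)(d_i g_jl + d_j g_il - d_l g_ij): [uu,u] = E_u/2 = 0, [uu,v] = F_u - E_v/2 = 0, [uv,u] = E_v/2 = 0, [uv,v] = G_u/2 = 0, [vv,u] = F_v - G_u/2 = 0, [vv,v] = G_v/2 = 0
Gamma^u_ij = (G*[ij,u] - F*[ij,v])/(EG - F^2), Gamma^v_ij = (E*[ij,v] - F*[ij,u])/(EG - F^2)
Gamma_uuu = 0, Gamma_uuv = 0, Gamma_uvv = 0, Gamma_vuu = 0, Gamma_vuv = 0, Gamma_vvv = 0
X = (-5/3, -1), Y = (2, 7/3) at the point


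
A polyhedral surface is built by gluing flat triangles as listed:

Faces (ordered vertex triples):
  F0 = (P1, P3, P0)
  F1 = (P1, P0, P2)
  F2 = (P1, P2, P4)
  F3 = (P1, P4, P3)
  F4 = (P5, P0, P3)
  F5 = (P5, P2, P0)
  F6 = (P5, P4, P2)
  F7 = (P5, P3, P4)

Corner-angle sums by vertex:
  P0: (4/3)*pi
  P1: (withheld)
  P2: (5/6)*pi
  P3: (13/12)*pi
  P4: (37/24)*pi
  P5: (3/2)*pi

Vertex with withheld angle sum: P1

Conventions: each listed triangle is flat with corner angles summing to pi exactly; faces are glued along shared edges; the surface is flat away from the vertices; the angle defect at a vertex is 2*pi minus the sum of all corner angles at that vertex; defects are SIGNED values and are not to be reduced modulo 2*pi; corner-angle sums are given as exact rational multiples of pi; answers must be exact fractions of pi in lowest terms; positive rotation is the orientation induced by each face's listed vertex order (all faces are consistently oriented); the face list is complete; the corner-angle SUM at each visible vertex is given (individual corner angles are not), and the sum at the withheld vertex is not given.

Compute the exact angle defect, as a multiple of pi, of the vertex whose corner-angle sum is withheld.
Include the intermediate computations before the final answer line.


V = 6, E = 12, F = 8; chi = V - E + F = 2
Gauss-Bonnet: total defect = 2*pi*chi = 4*pi; visible defects sum to (89/24)*pi

Answer: defect(P1) = (7/24)*pi


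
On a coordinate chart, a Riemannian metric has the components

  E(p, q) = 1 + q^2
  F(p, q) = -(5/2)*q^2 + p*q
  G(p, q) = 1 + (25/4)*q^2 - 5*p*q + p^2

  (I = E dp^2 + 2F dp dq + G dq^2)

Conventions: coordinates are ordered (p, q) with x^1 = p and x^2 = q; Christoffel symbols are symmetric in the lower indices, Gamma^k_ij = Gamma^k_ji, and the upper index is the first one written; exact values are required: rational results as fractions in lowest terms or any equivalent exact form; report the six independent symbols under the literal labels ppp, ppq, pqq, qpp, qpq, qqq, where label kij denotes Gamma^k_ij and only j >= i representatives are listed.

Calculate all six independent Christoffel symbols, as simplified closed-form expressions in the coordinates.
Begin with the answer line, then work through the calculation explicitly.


Answer: Gamma_ppp = 0, Gamma_ppq = 4*q/(4*p^2 - 20*p*q + 29*q^2 + 4), Gamma_pqq = -10*q/(4*p^2 - 20*p*q + 29*q^2 + 4), Gamma_qpp = 0, Gamma_qpq = (4*p - 10*q)/(4*p^2 - 20*p*q + 29*q^2 + 4), Gamma_qqq = (-10*p + 25*q)/(4*p^2 - 20*p*q + 29*q^2 + 4)

E = 1 + q^2; F = -(5/2)*q^2 + p*q; G = 1 + (25/4)*q^2 - 5*p*q + p^2
Gamma^k_ij = (1/2) g^{kl} (d_i g_jl + d_j g_il - d_l g_ij), with g^inv = (1/(EG-F^2)) [[G, -F], [-F, E]]
first partials: E_p = 0, E_q = 2*q, F_p = q, F_q = -5*q + p, G_p = -5*q + 2*p, G_q = (25/2)*q - 5*p
D = EG - F^2 = 1 + (29/4)*q^2 - 5*p*q + p^2
expanded: Gamma^p_pp = (G E_p - 2F F_p + F E_q)/(2D), Gamma^p_pq = (G E_q - F G_p)/(2D), Gamma^p_qq = (2G F_q - G G_p - F G_q)/(2D), Gamma^q_pp = (2E F_p - E E_q - F E_p)/(2D), Gamma^q_pq = (E G_p - F E_q)/(2D), Gamma^q_qq = (E G_q - 2F F_q + F G_p)/(2D); substitute and cancel common factors


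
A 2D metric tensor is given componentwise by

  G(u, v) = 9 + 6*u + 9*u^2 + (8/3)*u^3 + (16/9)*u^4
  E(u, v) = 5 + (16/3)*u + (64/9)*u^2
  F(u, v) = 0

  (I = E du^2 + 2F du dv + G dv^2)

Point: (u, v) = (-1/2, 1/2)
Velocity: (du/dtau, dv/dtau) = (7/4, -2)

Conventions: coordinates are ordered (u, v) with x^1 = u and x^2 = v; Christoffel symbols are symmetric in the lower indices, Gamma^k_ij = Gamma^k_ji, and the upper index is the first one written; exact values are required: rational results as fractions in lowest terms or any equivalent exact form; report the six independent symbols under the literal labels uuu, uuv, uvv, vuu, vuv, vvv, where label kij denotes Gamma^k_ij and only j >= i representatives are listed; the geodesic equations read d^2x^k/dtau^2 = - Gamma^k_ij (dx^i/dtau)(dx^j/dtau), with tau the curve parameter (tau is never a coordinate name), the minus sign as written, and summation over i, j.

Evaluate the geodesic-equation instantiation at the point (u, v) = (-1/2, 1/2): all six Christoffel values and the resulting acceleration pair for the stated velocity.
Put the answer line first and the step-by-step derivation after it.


Answer: Gamma_uuu = -8/37, Gamma_uuv = 0, Gamma_uvv = 17/74, Gamma_vuu = 0, Gamma_vuv = -2/17, Gamma_vvv = 0; accelerations (d^2u/dtau^2, d^2v/dtau^2) = (-19/74, -14/17)

E = 37/9, F = 0, G = 289/36 at the point
E_u = -16/9, E_v = 0, F_u = 0, F_v = 0, G_u = -17/9, G_v = 0
EG - F^2 = 10693/324;  g^inv = (324/10693) * [[289/36, 0], [0, 37/9]]
first-kind symbols [ij,l] = (1/2)(d_i g_jl + d_j g_il - d_l g_ij): [uu,u] = E_u/2 = -8/9, [uu,v] = F_u - E_v/2 = 0, [uv,u] = E_v/2 = 0, [uv,v] = G_u/2 = -17/18, [vv,u] = F_v - G_u/2 = 17/18, [vv,v] = G_v/2 = 0
Gamma^u_ij = (G*[ij,u] - F*[ij,v])/(EG - F^2), Gamma^v_ij = (E*[ij,v] - F*[ij,u])/(EG - F^2)
Gamma_uuu = -8/37, Gamma_uuv = 0, Gamma_uvv = 17/74, Gamma_vuu = 0, Gamma_vuv = -2/17, Gamma_vvv = 0
d^2u/dtau^2 = -(Gamma_uuu*(7/4)^2 + 2*Gamma_uuv*(7/4)*(-2) + Gamma_uvv*(-2)^2) = -19/74
d^2v/dtau^2 = -(Gamma_vuu*(7/4)^2 + 2*Gamma_vuv*(7/4)*(-2) + Gamma_vvv*(-2)^2) = -14/17


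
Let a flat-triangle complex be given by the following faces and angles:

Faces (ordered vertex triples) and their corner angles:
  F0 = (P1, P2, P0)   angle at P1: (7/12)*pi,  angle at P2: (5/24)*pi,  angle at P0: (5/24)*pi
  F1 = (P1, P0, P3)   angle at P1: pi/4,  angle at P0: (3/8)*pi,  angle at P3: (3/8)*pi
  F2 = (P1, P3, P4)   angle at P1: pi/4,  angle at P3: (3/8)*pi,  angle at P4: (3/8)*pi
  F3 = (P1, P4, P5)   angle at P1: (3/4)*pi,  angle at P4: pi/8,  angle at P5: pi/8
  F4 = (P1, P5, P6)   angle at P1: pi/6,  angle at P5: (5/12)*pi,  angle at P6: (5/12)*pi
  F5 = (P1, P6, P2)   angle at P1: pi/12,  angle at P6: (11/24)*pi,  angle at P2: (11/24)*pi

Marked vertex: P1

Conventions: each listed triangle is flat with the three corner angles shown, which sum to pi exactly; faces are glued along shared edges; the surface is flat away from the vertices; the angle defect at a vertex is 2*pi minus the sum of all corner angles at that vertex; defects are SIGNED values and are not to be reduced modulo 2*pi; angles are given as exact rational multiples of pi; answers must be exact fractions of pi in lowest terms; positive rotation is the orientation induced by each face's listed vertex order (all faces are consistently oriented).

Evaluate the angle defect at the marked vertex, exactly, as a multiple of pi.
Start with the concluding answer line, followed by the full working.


Answer: defect(P1) = -pi/12

Sum of corner angles at P1: (25/12)*pi
defect = 2*pi - (25/12)*pi
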